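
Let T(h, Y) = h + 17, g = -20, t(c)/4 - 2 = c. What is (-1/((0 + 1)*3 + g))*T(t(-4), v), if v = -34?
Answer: 9/17 ≈ 0.52941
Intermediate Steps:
t(c) = 8 + 4*c
T(h, Y) = 17 + h
(-1/((0 + 1)*3 + g))*T(t(-4), v) = (-1/((0 + 1)*3 - 20))*(17 + (8 + 4*(-4))) = (-1/(1*3 - 20))*(17 + (8 - 16)) = (-1/(3 - 20))*(17 - 8) = -1/(-17)*9 = -1*(-1/17)*9 = (1/17)*9 = 9/17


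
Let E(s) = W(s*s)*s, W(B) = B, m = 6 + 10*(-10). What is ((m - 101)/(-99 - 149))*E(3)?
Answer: 5265/248 ≈ 21.230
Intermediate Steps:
m = -94 (m = 6 - 100 = -94)
E(s) = s³ (E(s) = (s*s)*s = s²*s = s³)
((m - 101)/(-99 - 149))*E(3) = ((-94 - 101)/(-99 - 149))*3³ = -195/(-248)*27 = -195*(-1/248)*27 = (195/248)*27 = 5265/248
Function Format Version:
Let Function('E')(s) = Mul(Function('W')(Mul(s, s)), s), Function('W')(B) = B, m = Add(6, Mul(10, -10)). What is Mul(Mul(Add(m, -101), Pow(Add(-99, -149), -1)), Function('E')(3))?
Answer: Rational(5265, 248) ≈ 21.230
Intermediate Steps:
m = -94 (m = Add(6, -100) = -94)
Function('E')(s) = Pow(s, 3) (Function('E')(s) = Mul(Mul(s, s), s) = Mul(Pow(s, 2), s) = Pow(s, 3))
Mul(Mul(Add(m, -101), Pow(Add(-99, -149), -1)), Function('E')(3)) = Mul(Mul(Add(-94, -101), Pow(Add(-99, -149), -1)), Pow(3, 3)) = Mul(Mul(-195, Pow(-248, -1)), 27) = Mul(Mul(-195, Rational(-1, 248)), 27) = Mul(Rational(195, 248), 27) = Rational(5265, 248)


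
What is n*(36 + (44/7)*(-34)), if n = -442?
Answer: 549848/7 ≈ 78550.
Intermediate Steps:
n*(36 + (44/7)*(-34)) = -442*(36 + (44/7)*(-34)) = -442*(36 - 1496/7) = -442*(-1244/7) = 549848/7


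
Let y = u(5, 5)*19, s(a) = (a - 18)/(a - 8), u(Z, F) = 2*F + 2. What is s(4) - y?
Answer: -449/2 ≈ -224.50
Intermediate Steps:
u(Z, F) = 2 + 2*F
s(a) = (-18 + a)/(-8 + a)
y = 228 (y = (2 + 2*5)*19 = (2 + 10)*19 = 12*19 = 228)
s(4) - y = (-18 + 4)/(-8 + 4) - 1*228 = -14/(-4) - 228 = -¼*(-14) - 228 = 7/2 - 228 = -449/2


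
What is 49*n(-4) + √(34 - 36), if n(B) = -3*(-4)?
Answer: 588 + I*√2 ≈ 588.0 + 1.4142*I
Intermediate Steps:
n(B) = 12
49*n(-4) + √(34 - 36) = 49*12 + √(34 - 36) = 588 + √(-2) = 588 + I*√2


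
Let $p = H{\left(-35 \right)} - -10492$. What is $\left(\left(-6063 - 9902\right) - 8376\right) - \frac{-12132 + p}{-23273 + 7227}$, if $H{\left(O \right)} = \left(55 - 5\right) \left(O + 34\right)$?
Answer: $- \frac{195288688}{8023} \approx -24341.0$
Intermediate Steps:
$H{\left(O \right)} = 1700 + 50 O$ ($H{\left(O \right)} = 50 \left(34 + O\right) = 1700 + 50 O$)
$p = 10442$ ($p = \left(1700 + 50 \left(-35\right)\right) - -10492 = \left(1700 - 1750\right) + 10492 = -50 + 10492 = 10442$)
$\left(\left(-6063 - 9902\right) - 8376\right) - \frac{-12132 + p}{-23273 + 7227} = \left(\left(-6063 - 9902\right) - 8376\right) - \frac{-12132 + 10442}{-23273 + 7227} = \left(-15965 - 8376\right) - - \frac{1690}{-16046} = -24341 - \left(-1690\right) \left(- \frac{1}{16046}\right) = -24341 - \frac{845}{8023} = - \frac{195288688}{8023}$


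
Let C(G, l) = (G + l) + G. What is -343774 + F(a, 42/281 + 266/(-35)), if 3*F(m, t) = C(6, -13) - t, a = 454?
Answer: -482999449/1405 ≈ -3.4377e+5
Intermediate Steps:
C(G, l) = l + 2*G
F(m, t) = -1/3 - t/3 (F(m, t) = ((-13 + 2*6) - t)/3 = ((-13 + 12) - t)/3 = (-1 - t)/3 = -1/3 - t/3)
-343774 + F(a, 42/281 + 266/(-35)) = -343774 + (-1/3 - (42/281 + 266/(-35))/3) = -343774 + (-1/3 - (42*(1/281) + 266*(-1/35))/3) = -343774 + (-1/3 - (42/281 - 38/5)/3) = -343774 + (-1/3 - 1/3*(-10468/1405)) = -343774 + (-1/3 + 10468/4215) = -343774 + 3021/1405 = -482999449/1405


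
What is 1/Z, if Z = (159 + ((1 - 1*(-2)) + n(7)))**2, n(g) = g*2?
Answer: 1/30976 ≈ 3.2283e-5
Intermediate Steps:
n(g) = 2*g
Z = 30976 (Z = (159 + ((1 - 1*(-2)) + 2*7))**2 = (159 + ((1 + 2) + 14))**2 = (159 + (3 + 14))**2 = (159 + 17)**2 = 176**2 = 30976)
1/Z = 1/30976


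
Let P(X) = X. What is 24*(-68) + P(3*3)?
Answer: -1623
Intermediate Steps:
24*(-68) + P(3*3) = 24*(-68) + 3*3 = -1632 + 9 = -1623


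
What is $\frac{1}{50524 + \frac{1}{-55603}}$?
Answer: $\frac{55603}{2809285971} \approx 1.9793 \cdot 10^{-5}$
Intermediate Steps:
$\frac{1}{50524 + \frac{1}{-55603}} = \frac{1}{50524 - \frac{1}{55603}} = \frac{1}{\frac{2809285971}{55603}} = \frac{55603}{2809285971}$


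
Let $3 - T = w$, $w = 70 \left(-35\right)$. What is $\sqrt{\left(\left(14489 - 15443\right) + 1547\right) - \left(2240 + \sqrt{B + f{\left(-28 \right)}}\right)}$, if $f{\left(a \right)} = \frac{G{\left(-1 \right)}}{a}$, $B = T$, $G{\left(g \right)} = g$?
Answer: $\frac{\sqrt{-322812 - 14 \sqrt{480795}}}{14} \approx 41.189 i$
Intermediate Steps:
$w = -2450$
$T = 2453$ ($T = 3 - -2450 = 3 + 2450 = 2453$)
$B = 2453$
$f{\left(a \right)} = - \frac{1}{a}$
$\sqrt{\left(\left(14489 - 15443\right) + 1547\right) - \left(2240 + \sqrt{B + f{\left(-28 \right)}}\right)} = \sqrt{\left(\left(14489 - 15443\right) + 1547\right) - \left(2240 + \sqrt{2453 - \frac{1}{-28}}\right)} = \sqrt{\left(-954 + 1547\right) - \left(2240 + \sqrt{2453 - - \frac{1}{28}}\right)} = \sqrt{593 - \left(2240 + \sqrt{2453 + \frac{1}{28}}\right)} = \sqrt{593 - \left(2240 + \sqrt{\frac{68685}{28}}\right)} = \sqrt{593 - \left(2240 + \frac{\sqrt{480795}}{14}\right)} = \sqrt{-1647 - \frac{\sqrt{480795}}{14}}$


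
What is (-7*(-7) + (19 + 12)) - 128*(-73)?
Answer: 9424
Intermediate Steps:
(-7*(-7) + (19 + 12)) - 128*(-73) = (49 + 31) + 9344 = 80 + 9344 = 9424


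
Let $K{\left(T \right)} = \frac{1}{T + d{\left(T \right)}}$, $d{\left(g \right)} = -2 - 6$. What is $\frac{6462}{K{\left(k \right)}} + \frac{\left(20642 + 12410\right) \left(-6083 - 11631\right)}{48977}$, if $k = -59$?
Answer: $- \frac{1281780658}{2881} \approx -4.4491 \cdot 10^{5}$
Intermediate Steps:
$d{\left(g \right)} = -8$
$K{\left(T \right)} = \frac{1}{-8 + T}$ ($K{\left(T \right)} = \frac{1}{T - 8} = \frac{1}{-8 + T}$)
$\frac{6462}{K{\left(k \right)}} + \frac{\left(20642 + 12410\right) \left(-6083 - 11631\right)}{48977} = \frac{6462}{\frac{1}{-8 - 59}} + \frac{\left(20642 + 12410\right) \left(-6083 - 11631\right)}{48977} = \frac{6462}{\frac{1}{-67}} + 33052 \left(-17714\right) \frac{1}{48977} = \frac{6462}{- \frac{1}{67}} - \frac{34440184}{2881} = 6462 \left(-67\right) - \frac{34440184}{2881} = -432954 - \frac{34440184}{2881} = - \frac{1281780658}{2881}$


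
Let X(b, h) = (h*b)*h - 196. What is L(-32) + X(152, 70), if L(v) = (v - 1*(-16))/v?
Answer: 1489209/2 ≈ 7.4460e+5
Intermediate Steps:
L(v) = (16 + v)/v (L(v) = (v + 16)/v = (16 + v)/v)
X(b, h) = -196 + b*h² (X(b, h) = (b*h)*h - 196 = b*h² - 196 = -196 + b*h²)
L(-32) + X(152, 70) = (16 - 32)/(-32) + (-196 + 152*70²) = -1/32*(-16) + (-196 + 152*4900) = ½ + (-196 + 744800) = ½ + 744604 = 1489209/2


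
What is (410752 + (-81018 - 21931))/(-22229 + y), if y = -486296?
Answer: -307803/508525 ≈ -0.60529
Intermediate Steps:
(410752 + (-81018 - 21931))/(-22229 + y) = (410752 + (-81018 - 21931))/(-22229 - 486296) = (410752 - 102949)/(-508525) = 307803*(-1/508525) = -307803/508525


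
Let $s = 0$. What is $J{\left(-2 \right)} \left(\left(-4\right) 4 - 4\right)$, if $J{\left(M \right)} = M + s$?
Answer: $40$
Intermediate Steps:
$J{\left(M \right)} = M$ ($J{\left(M \right)} = M + 0 = M$)
$J{\left(-2 \right)} \left(\left(-4\right) 4 - 4\right) = - 2 \left(\left(-4\right) 4 - 4\right) = - 2 \left(-16 - 4\right) = \left(-2\right) \left(-20\right) = 40$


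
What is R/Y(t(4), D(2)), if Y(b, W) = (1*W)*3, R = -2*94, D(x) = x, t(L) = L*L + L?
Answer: -94/3 ≈ -31.333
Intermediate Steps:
t(L) = L + L**2 (t(L) = L**2 + L = L + L**2)
R = -188
Y(b, W) = 3*W (Y(b, W) = W*3 = 3*W)
R/Y(t(4), D(2)) = -188/(3*2) = -188/6 = -188*1/6 = -94/3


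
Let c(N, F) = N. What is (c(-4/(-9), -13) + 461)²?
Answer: 17247409/81 ≈ 2.1293e+5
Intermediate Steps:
(c(-4/(-9), -13) + 461)² = (-4/(-9) + 461)² = (-4*(-⅑) + 461)² = (4/9 + 461)² = (4153/9)² = 17247409/81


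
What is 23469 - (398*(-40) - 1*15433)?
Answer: 54822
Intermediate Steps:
23469 - (398*(-40) - 1*15433) = 23469 - (-15920 - 15433) = 23469 - 1*(-31353) = 23469 + 31353 = 54822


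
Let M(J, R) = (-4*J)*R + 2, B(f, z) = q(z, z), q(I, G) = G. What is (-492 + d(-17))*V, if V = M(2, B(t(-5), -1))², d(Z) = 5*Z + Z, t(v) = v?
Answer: -59400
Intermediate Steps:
B(f, z) = z
M(J, R) = 2 - 4*J*R (M(J, R) = -4*J*R + 2 = 2 - 4*J*R)
d(Z) = 6*Z
V = 100 (V = (2 - 4*2*(-1))² = (2 + 8)² = 10² = 100)
(-492 + d(-17))*V = (-492 + 6*(-17))*100 = (-492 - 102)*100 = -594*100 = -59400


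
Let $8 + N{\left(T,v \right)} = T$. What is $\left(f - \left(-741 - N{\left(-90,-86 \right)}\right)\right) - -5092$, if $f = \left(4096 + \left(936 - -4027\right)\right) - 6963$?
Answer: $7831$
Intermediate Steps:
$N{\left(T,v \right)} = -8 + T$
$f = 2096$ ($f = \left(4096 + \left(936 + 4027\right)\right) - 6963 = \left(4096 + 4963\right) - 6963 = 9059 - 6963 = 2096$)
$\left(f - \left(-741 - N{\left(-90,-86 \right)}\right)\right) - -5092 = \left(2096 + \left(\left(\left(-8 - 90\right) + 7581\right) - 6840\right)\right) - -5092 = \left(2096 + \left(\left(-98 + 7581\right) - 6840\right)\right) + 5092 = \left(2096 + \left(7483 - 6840\right)\right) + 5092 = \left(2096 + 643\right) + 5092 = 2739 + 5092 = 7831$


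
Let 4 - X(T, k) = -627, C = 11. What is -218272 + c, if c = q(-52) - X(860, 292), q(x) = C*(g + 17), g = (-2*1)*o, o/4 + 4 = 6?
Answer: -218892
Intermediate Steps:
o = 8 (o = -16 + 4*6 = -16 + 24 = 8)
X(T, k) = 631 (X(T, k) = 4 - 1*(-627) = 4 + 627 = 631)
g = -16 (g = -2*1*8 = -2*8 = -16)
q(x) = 11 (q(x) = 11*(-16 + 17) = 11*1 = 11)
c = -620 (c = 11 - 1*631 = 11 - 631 = -620)
-218272 + c = -218272 - 620 = -218892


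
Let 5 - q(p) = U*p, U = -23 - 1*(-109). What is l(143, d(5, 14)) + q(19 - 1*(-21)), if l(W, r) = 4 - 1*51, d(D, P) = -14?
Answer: -3482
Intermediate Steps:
U = 86 (U = -23 + 109 = 86)
l(W, r) = -47 (l(W, r) = 4 - 51 = -47)
q(p) = 5 - 86*p
l(143, d(5, 14)) + q(19 - 1*(-21)) = -47 + (5 - 86*(19 - 1*(-21))) = -47 + (5 - 86*(19 + 21)) = -47 + (5 - 86*40) = -47 + (5 - 3440) = -47 - 3435 = -3482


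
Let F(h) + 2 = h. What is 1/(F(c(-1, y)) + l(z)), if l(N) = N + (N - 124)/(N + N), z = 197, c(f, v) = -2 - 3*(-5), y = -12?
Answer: 394/82025 ≈ 0.0048034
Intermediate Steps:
c(f, v) = 13 (c(f, v) = -2 + 15 = 13)
F(h) = -2 + h
l(N) = N + (-124 + N)/(2*N) (l(N) = N + (-124 + N)/((2*N)) = N + (-124 + N)*(1/(2*N)) = N + (-124 + N)/(2*N))
1/(F(c(-1, y)) + l(z)) = 1/((-2 + 13) + (½ + 197 - 62/197)) = 1/(11 + (½ + 197 - 62*1/197)) = 1/(11 + (½ + 197 - 62/197)) = 1/(11 + 77691/394) = 1/(82025/394) = 394/82025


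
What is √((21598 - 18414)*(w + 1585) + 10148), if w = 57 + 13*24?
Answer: 2*√1557921 ≈ 2496.3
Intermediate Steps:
w = 369 (w = 57 + 312 = 369)
√((21598 - 18414)*(w + 1585) + 10148) = √((21598 - 18414)*(369 + 1585) + 10148) = √(3184*1954 + 10148) = √(6221536 + 10148) = √6231684 = 2*√1557921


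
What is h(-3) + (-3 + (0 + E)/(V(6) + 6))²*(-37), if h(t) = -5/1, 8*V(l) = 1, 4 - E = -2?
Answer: -374642/2401 ≈ -156.04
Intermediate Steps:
E = 6 (E = 4 - 1*(-2) = 4 + 2 = 6)
V(l) = ⅛ (V(l) = (⅛)*1 = ⅛)
h(t) = -5 (h(t) = -5*1 = -5)
h(-3) + (-3 + (0 + E)/(V(6) + 6))²*(-37) = -5 + (-3 + (0 + 6)/(⅛ + 6))²*(-37) = -5 + (-3 + 6/(49/8))²*(-37) = -5 + (-3 + 6*(8/49))²*(-37) = -5 + (-3 + 48/49)²*(-37) = -5 + (-99/49)²*(-37) = -5 + (9801/2401)*(-37) = -5 - 362637/2401 = -374642/2401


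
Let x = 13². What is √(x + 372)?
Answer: √541 ≈ 23.259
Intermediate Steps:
x = 169
√(x + 372) = √(169 + 372) = √541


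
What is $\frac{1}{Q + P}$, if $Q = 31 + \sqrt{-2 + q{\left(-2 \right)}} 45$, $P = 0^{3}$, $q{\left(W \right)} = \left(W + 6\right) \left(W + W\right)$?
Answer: $\frac{31}{37411} - \frac{135 i \sqrt{2}}{37411} \approx 0.00082863 - 0.0051033 i$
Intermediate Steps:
$q{\left(W \right)} = 2 W \left(6 + W\right)$ ($q{\left(W \right)} = \left(6 + W\right) 2 W = 2 W \left(6 + W\right)$)
$P = 0$
$Q = 31 + 135 i \sqrt{2}$ ($Q = 31 + \sqrt{-2 + 2 \left(-2\right) \left(6 - 2\right)} 45 = 31 + \sqrt{-2 + 2 \left(-2\right) 4} \cdot 45 = 31 + \sqrt{-2 - 16} \cdot 45 = 31 + \sqrt{-18} \cdot 45 = 31 + 3 i \sqrt{2} \cdot 45 = 31 + 135 i \sqrt{2} \approx 31.0 + 190.92 i$)
$\frac{1}{Q + P} = \frac{1}{\left(31 + 135 i \sqrt{2}\right) + 0} = \frac{1}{31 + 135 i \sqrt{2}}$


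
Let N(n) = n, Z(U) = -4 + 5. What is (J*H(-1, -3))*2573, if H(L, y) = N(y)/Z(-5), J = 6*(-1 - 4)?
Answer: 231570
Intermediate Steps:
Z(U) = 1
J = -30 (J = 6*(-5) = -30)
H(L, y) = y (H(L, y) = y/1 = y*1 = y)
(J*H(-1, -3))*2573 = -30*(-3)*2573 = 90*2573 = 231570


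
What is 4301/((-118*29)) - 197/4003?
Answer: -17891037/13698266 ≈ -1.3061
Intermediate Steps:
4301/((-118*29)) - 197/4003 = 4301/(-3422) - 197*1/4003 = 4301*(-1/3422) - 197/4003 = -4301/3422 - 197/4003 = -17891037/13698266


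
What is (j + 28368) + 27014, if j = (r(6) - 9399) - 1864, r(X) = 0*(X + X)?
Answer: 44119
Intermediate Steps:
r(X) = 0 (r(X) = 0*(2*X) = 0)
j = -11263 (j = (0 - 9399) - 1864 = -9399 - 1864 = -11263)
(j + 28368) + 27014 = (-11263 + 28368) + 27014 = 17105 + 27014 = 44119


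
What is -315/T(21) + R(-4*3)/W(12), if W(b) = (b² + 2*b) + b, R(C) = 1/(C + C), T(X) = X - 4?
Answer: -1360817/73440 ≈ -18.530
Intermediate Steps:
T(X) = -4 + X
R(C) = 1/(2*C)
W(b) = b² + 3*b
-315/T(21) + R(-4*3)/W(12) = -315/(-4 + 21) + (1/(2*((-4*3))))/((12*(3 + 12))) = -315/17 + ((½)/(-12))/((12*15)) = -315*1/17 + ((½)*(-1/12))/180 = -315/17 - 1/24*1/180 = -315/17 - 1/4320 = -1360817/73440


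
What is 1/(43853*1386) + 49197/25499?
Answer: 2990206378325/1549835798742 ≈ 1.9294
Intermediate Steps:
1/(43853*1386) + 49197/25499 = (1/43853)*(1/1386) + 49197*(1/25499) = 1/60780258 + 49197/25499 = 2990206378325/1549835798742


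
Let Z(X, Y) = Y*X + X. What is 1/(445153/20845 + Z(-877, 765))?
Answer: -20845/14002850637 ≈ -1.4886e-6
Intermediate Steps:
Z(X, Y) = X + X*Y (Z(X, Y) = X*Y + X = X + X*Y)
1/(445153/20845 + Z(-877, 765)) = 1/(445153/20845 - 877*(1 + 765)) = 1/(445153*(1/20845) - 877*766) = 1/(445153/20845 - 671782) = 1/(-14002850637/20845) = -20845/14002850637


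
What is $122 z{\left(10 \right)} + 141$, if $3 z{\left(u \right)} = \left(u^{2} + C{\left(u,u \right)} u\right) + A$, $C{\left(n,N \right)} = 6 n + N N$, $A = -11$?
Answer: $68827$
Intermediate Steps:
$C{\left(n,N \right)} = N^{2} + 6 n$ ($C{\left(n,N \right)} = 6 n + N^{2} = N^{2} + 6 n$)
$z{\left(u \right)} = - \frac{11}{3} + \frac{u^{2}}{3} + \frac{u \left(u^{2} + 6 u\right)}{3}$ ($z{\left(u \right)} = \frac{\left(u^{2} + \left(u^{2} + 6 u\right) u\right) - 11}{3} = \frac{\left(u^{2} + u \left(u^{2} + 6 u\right)\right) - 11}{3} = \frac{-11 + u^{2} + u \left(u^{2} + 6 u\right)}{3} = - \frac{11}{3} + \frac{u^{2}}{3} + \frac{u \left(u^{2} + 6 u\right)}{3}$)
$122 z{\left(10 \right)} + 141 = 122 \left(- \frac{11}{3} + \frac{10^{3}}{3} + \frac{7 \cdot 10^{2}}{3}\right) + 141 = 122 \left(- \frac{11}{3} + \frac{1}{3} \cdot 1000 + \frac{7}{3} \cdot 100\right) + 141 = 122 \left(- \frac{11}{3} + \frac{1000}{3} + \frac{700}{3}\right) + 141 = 122 \cdot 563 + 141 = 68686 + 141 = 68827$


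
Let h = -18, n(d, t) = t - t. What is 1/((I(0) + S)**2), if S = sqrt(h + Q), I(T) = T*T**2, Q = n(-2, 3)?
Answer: -1/18 ≈ -0.055556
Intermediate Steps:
n(d, t) = 0
Q = 0
I(T) = T**3
S = 3*I*sqrt(2) (S = sqrt(-18 + 0) = sqrt(-18) = 3*I*sqrt(2) ≈ 4.2426*I)
1/((I(0) + S)**2) = 1/((0**3 + 3*I*sqrt(2))**2) = 1/((0 + 3*I*sqrt(2))**2) = 1/((3*I*sqrt(2))**2) = 1/(-18) = -1/18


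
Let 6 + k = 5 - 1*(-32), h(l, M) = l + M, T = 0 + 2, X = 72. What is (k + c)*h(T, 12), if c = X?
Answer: 1442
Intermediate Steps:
c = 72
T = 2
h(l, M) = M + l
k = 31 (k = -6 + (5 - 1*(-32)) = -6 + (5 + 32) = -6 + 37 = 31)
(k + c)*h(T, 12) = (31 + 72)*(12 + 2) = 103*14 = 1442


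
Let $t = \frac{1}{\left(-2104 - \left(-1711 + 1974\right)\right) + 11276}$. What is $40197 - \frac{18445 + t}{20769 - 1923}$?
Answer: $\frac{1124812056542}{27983169} \approx 40196.0$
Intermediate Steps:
$t = \frac{1}{8909}$ ($t = \frac{1}{\left(-2104 - 263\right) + 11276} = \frac{1}{-2367 + 11276} = \frac{1}{8909} \approx 0.00011225$)
$40197 - \frac{18445 + t}{20769 - 1923} = 40197 - \frac{18445 + \frac{1}{8909}}{20769 - 1923} = 40197 - \frac{164326506}{8909 \cdot 18846} = 40197 - \frac{164326506}{8909} \cdot \frac{1}{18846} = 40197 - \frac{27387751}{27983169} = \frac{1124812056542}{27983169}$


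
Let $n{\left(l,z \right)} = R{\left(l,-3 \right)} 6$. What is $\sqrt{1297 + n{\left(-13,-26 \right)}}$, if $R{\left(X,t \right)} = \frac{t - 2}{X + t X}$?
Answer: $\frac{\sqrt{218998}}{13} \approx 35.998$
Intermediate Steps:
$R{\left(X,t \right)} = \frac{-2 + t}{X + X t}$
$n{\left(l,z \right)} = \frac{15}{l}$ ($n{\left(l,z \right)} = \frac{-2 - 3}{l \left(1 - 3\right)} 6 = \frac{1}{l} \frac{1}{-2} \left(-5\right) 6 = \frac{1}{l} \left(- \frac{1}{2}\right) \left(-5\right) 6 = \frac{5}{2 l} 6 = \frac{15}{l}$)
$\sqrt{1297 + n{\left(-13,-26 \right)}} = \sqrt{1297 + \frac{15}{-13}} = \sqrt{1297 + 15 \left(- \frac{1}{13}\right)} = \sqrt{1297 - \frac{15}{13}} = \sqrt{\frac{16846}{13}} = \frac{\sqrt{218998}}{13}$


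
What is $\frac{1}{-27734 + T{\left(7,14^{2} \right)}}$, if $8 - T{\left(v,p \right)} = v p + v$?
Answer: $- \frac{1}{29105} \approx -3.4358 \cdot 10^{-5}$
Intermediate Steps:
$T{\left(v,p \right)} = 8 - v - p v$ ($T{\left(v,p \right)} = 8 - \left(v p + v\right) = 8 - \left(p v + v\right) = 8 - \left(v + p v\right) = 8 - v - p v$)
$\frac{1}{-27734 + T{\left(7,14^{2} \right)}} = \frac{1}{-27734 - \left(-1 + 14^{2} \cdot 7\right)} = \frac{1}{-27734 - \left(-1 + 1372\right)} = \frac{1}{-27734 - 1371} = \frac{1}{-29105} = - \frac{1}{29105}$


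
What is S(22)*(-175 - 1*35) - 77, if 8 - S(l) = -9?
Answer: -3647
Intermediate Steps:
S(l) = 17 (S(l) = 8 - 1*(-9) = 8 + 9 = 17)
S(22)*(-175 - 1*35) - 77 = 17*(-175 - 1*35) - 77 = 17*(-175 - 35) - 77 = 17*(-210) - 77 = -3570 - 77 = -3647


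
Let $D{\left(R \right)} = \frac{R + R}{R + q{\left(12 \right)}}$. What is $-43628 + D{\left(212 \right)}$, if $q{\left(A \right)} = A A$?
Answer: $- \frac{3882786}{89} \approx -43627.0$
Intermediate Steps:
$q{\left(A \right)} = A^{2}$
$D{\left(R \right)} = \frac{2 R}{144 + R}$ ($D{\left(R \right)} = \frac{R + R}{R + 12^{2}} = \frac{2 R}{R + 144} = \frac{2 R}{144 + R}$)
$-43628 + D{\left(212 \right)} = -43628 + 2 \cdot 212 \frac{1}{144 + 212} = -43628 + 2 \cdot 212 \cdot \frac{1}{356} = -43628 + \frac{106}{89} = - \frac{3882786}{89}$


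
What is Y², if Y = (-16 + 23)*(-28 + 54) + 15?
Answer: 38809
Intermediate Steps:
Y = 197 (Y = 7*26 + 15 = 182 + 15 = 197)
Y² = 197² = 38809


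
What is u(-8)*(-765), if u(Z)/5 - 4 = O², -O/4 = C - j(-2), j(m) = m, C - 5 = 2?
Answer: -4972500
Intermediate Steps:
C = 7 (C = 5 + 2 = 7)
O = -36 (O = -4*(7 - 1*(-2)) = -4*(7 + 2) = -4*9 = -36)
u(Z) = 6500 (u(Z) = 20 + 5*(-36)² = 20 + 5*1296 = 20 + 6480 = 6500)
u(-8)*(-765) = 6500*(-765) = -4972500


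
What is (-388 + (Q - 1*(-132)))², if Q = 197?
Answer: 3481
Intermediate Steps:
(-388 + (Q - 1*(-132)))² = (-388 + (197 - 1*(-132)))² = (-388 + (197 + 132))² = (-388 + 329)² = (-59)² = 3481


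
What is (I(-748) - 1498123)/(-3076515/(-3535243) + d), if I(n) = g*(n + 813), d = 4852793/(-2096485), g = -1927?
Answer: 6015901141134874095/5352967466962 ≈ 1.1238e+6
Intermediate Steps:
d = -4852793/2096485 (d = 4852793*(-1/2096485) = -4852793/2096485 ≈ -2.3147)
I(n) = -1566651 - 1927*n (I(n) = -1927*(n + 813) = -1927*(813 + n) = -1566651 - 1927*n)
(I(-748) - 1498123)/(-3076515/(-3535243) + d) = ((-1566651 - 1927*(-748)) - 1498123)/(-3076515/(-3535243) - 4852793/2096485) = ((-1566651 + 1441396) - 1498123)/(-3076515*(-1/3535243) - 4852793/2096485) = (-125255 - 1498123)/(3076515/3535243 - 4852793/2096485) = -1623378/(-10705934933924/7411583920855) = -1623378*(-7411583920855/10705934933924) = 6015901141134874095/5352967466962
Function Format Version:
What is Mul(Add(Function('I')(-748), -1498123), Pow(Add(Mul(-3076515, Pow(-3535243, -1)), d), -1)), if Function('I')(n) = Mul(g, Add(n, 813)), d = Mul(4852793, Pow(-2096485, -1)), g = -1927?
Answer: Rational(6015901141134874095, 5352967466962) ≈ 1.1238e+6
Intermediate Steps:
d = Rational(-4852793, 2096485) (d = Mul(4852793, Rational(-1, 2096485)) = Rational(-4852793, 2096485) ≈ -2.3147)
Function('I')(n) = Add(-1566651, Mul(-1927, n)) (Function('I')(n) = Mul(-1927, Add(n, 813)) = Mul(-1927, Add(813, n)) = Add(-1566651, Mul(-1927, n)))
Mul(Add(Function('I')(-748), -1498123), Pow(Add(Mul(-3076515, Pow(-3535243, -1)), d), -1)) = Mul(Add(Add(-1566651, Mul(-1927, -748)), -1498123), Pow(Add(Mul(-3076515, Pow(-3535243, -1)), Rational(-4852793, 2096485)), -1)) = Mul(Add(Add(-1566651, 1441396), -1498123), Pow(Add(Mul(-3076515, Rational(-1, 3535243)), Rational(-4852793, 2096485)), -1)) = Mul(Add(-125255, -1498123), Pow(Add(Rational(3076515, 3535243), Rational(-4852793, 2096485)), -1)) = Mul(-1623378, Pow(Rational(-10705934933924, 7411583920855), -1)) = Mul(-1623378, Rational(-7411583920855, 10705934933924)) = Rational(6015901141134874095, 5352967466962)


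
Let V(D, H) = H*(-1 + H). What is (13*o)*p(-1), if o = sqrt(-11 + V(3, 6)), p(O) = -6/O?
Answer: 78*sqrt(19) ≈ 339.99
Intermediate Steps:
o = sqrt(19) (o = sqrt(-11 + 6*(-1 + 6)) = sqrt(-11 + 6*5) = sqrt(-11 + 30) = sqrt(19) ≈ 4.3589)
(13*o)*p(-1) = (13*sqrt(19))*(-6/(-1)) = (13*sqrt(19))*(-6*(-1)) = (13*sqrt(19))*6 = 78*sqrt(19)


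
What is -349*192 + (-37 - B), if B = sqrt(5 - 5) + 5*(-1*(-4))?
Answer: -67065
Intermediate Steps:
B = 20 (B = sqrt(0) + 5*4 = 0 + 20 = 20)
-349*192 + (-37 - B) = -349*192 + (-37 - 1*20) = -67008 + (-37 - 20) = -67008 - 57 = -67065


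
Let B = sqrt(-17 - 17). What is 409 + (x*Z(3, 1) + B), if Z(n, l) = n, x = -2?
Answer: 403 + I*sqrt(34) ≈ 403.0 + 5.831*I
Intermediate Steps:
B = I*sqrt(34) (B = sqrt(-34) = I*sqrt(34) ≈ 5.8309*I)
409 + (x*Z(3, 1) + B) = 409 + (-2*3 + I*sqrt(34)) = 409 + (-6 + I*sqrt(34)) = 403 + I*sqrt(34)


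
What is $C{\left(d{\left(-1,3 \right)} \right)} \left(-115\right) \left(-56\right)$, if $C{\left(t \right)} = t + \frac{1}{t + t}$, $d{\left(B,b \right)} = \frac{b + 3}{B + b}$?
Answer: $\frac{61180}{3} \approx 20393.0$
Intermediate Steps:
$d{\left(B,b \right)} = \frac{3 + b}{B + b}$
$C{\left(t \right)} = t + \frac{1}{2 t}$
$C{\left(d{\left(-1,3 \right)} \right)} \left(-115\right) \left(-56\right) = \left(\frac{3 + 3}{-1 + 3} + \frac{1}{2 \frac{3 + 3}{-1 + 3}}\right) \left(-115\right) \left(-56\right) = \left(\frac{1}{2} \cdot 6 + \frac{1}{2 \cdot \frac{1}{2} \cdot 6}\right) \left(-115\right) \left(-56\right) = \left(3 + \frac{1}{2 \cdot 3}\right) \left(-115\right) \left(-56\right) = \left(3 + \frac{1}{2} \cdot \frac{1}{3}\right) \left(-115\right) \left(-56\right) = \left(3 + \frac{1}{6}\right) \left(-115\right) \left(-56\right) = \frac{19}{6} \left(-115\right) \left(-56\right) = \left(- \frac{2185}{6}\right) \left(-56\right) = \frac{61180}{3}$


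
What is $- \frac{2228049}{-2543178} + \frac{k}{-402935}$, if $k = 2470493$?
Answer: $- \frac{1795048174313}{341578475810} \approx -5.2552$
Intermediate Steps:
$- \frac{2228049}{-2543178} + \frac{k}{-402935} = - \frac{2228049}{-2543178} + \frac{2470493}{-402935} = \left(-2228049\right) \left(- \frac{1}{2543178}\right) + 2470493 \left(- \frac{1}{402935}\right) = \frac{742683}{847726} - \frac{2470493}{402935} = - \frac{1795048174313}{341578475810}$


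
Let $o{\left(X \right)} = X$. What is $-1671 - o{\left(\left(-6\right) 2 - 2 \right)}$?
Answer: $-1657$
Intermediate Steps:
$-1671 - o{\left(\left(-6\right) 2 - 2 \right)} = -1671 - \left(\left(-6\right) 2 - 2\right) = -1671 - \left(-12 - 2\right) = -1671 - -14 = -1671 + 14 = -1657$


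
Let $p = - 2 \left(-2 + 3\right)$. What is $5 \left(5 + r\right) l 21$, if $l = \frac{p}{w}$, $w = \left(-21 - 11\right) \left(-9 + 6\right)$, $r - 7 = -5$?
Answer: $- \frac{245}{16} \approx -15.313$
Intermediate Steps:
$r = 2$ ($r = 7 - 5 = 2$)
$w = 96$ ($w = \left(-32\right) \left(-3\right) = 96$)
$p = -2$ ($p = \left(-2\right) 1 = -2$)
$l = - \frac{1}{48}$ ($l = - \frac{2}{96} = \left(-2\right) \frac{1}{96} = - \frac{1}{48} \approx -0.020833$)
$5 \left(5 + r\right) l 21 = 5 \left(5 + 2\right) \left(- \frac{1}{48}\right) 21 = 5 \cdot 7 \left(- \frac{1}{48}\right) 21 = 35 \left(- \frac{1}{48}\right) 21 = \left(- \frac{35}{48}\right) 21 = - \frac{245}{16}$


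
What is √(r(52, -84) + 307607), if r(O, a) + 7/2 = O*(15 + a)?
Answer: 3*√135118/2 ≈ 551.38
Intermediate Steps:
r(O, a) = -7/2 + O*(15 + a)
√(r(52, -84) + 307607) = √((-7/2 + 15*52 + 52*(-84)) + 307607) = √((-7/2 + 780 - 4368) + 307607) = √(-7183/2 + 307607) = √(608031/2) = 3*√135118/2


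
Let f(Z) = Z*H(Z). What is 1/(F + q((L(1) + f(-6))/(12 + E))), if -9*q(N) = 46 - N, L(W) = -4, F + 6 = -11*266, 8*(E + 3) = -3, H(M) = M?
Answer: -621/1823690 ≈ -0.00034052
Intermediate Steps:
E = -27/8 (E = -3 + (⅛)*(-3) = -3 - 3/8 = -27/8 ≈ -3.3750)
F = -2932 (F = -6 - 11*266 = -6 - 2926 = -2932)
f(Z) = Z² (f(Z) = Z*Z = Z²)
q(N) = -46/9 + N/9 (q(N) = -(46 - N)/9 = -46/9 + N/9)
1/(F + q((L(1) + f(-6))/(12 + E))) = 1/(-2932 + (-46/9 + ((-4 + (-6)²)/(12 - 27/8))/9)) = 1/(-2932 + (-46/9 + ((-4 + 36)/(69/8))/9)) = 1/(-2932 + (-46/9 + (32*(8/69))/9)) = 1/(-2932 + (-46/9 + (⅑)*(256/69))) = 1/(-2932 + (-46/9 + 256/621)) = 1/(-2932 - 2918/621) = 1/(-1823690/621) = -621/1823690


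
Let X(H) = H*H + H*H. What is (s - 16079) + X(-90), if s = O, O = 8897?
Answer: 9018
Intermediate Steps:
X(H) = 2*H² (X(H) = H² + H² = 2*H²)
s = 8897
(s - 16079) + X(-90) = (8897 - 16079) + 2*(-90)² = -7182 + 2*8100 = -7182 + 16200 = 9018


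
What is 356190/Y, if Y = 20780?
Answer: 35619/2078 ≈ 17.141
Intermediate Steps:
356190/Y = 356190/20780 = 356190*(1/20780) = 35619/2078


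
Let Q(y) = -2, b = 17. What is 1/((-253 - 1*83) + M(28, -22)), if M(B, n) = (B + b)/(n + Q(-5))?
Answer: -8/2703 ≈ -0.0029597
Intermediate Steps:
M(B, n) = (17 + B)/(-2 + n) (M(B, n) = (B + 17)/(n - 2) = (17 + B)/(-2 + n))
1/((-253 - 1*83) + M(28, -22)) = 1/((-253 - 1*83) + (17 + 28)/(-2 - 22)) = 1/((-253 - 83) + 45/(-24)) = 1/(-336 - 1/24*45) = 1/(-336 - 15/8) = 1/(-2703/8) = -8/2703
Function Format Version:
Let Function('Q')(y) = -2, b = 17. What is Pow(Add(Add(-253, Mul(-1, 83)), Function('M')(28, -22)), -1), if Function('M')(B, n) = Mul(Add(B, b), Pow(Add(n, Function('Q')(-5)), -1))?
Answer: Rational(-8, 2703) ≈ -0.0029597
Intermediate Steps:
Function('M')(B, n) = Mul(Pow(Add(-2, n), -1), Add(17, B)) (Function('M')(B, n) = Mul(Add(B, 17), Pow(Add(n, -2), -1)) = Mul(Add(17, B), Pow(Add(-2, n), -1)) = Mul(Pow(Add(-2, n), -1), Add(17, B)))
Pow(Add(Add(-253, Mul(-1, 83)), Function('M')(28, -22)), -1) = Pow(Add(Add(-253, Mul(-1, 83)), Mul(Pow(Add(-2, -22), -1), Add(17, 28))), -1) = Pow(Add(Add(-253, -83), Mul(Pow(-24, -1), 45)), -1) = Pow(Add(-336, Mul(Rational(-1, 24), 45)), -1) = Pow(Add(-336, Rational(-15, 8)), -1) = Pow(Rational(-2703, 8), -1) = Rational(-8, 2703)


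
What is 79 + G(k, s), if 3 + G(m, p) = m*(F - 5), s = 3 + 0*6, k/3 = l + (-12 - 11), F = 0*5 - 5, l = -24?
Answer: 1486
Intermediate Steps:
F = -5 (F = 0 - 5 = -5)
k = -141 (k = 3*(-24 + (-12 - 11)) = 3*(-24 - 23) = 3*(-47) = -141)
s = 3 (s = 3 + 0 = 3)
G(m, p) = -3 - 10*m (G(m, p) = -3 + m*(-5 - 5) = -3 + m*(-10) = -3 - 10*m)
79 + G(k, s) = 79 + (-3 - 10*(-141)) = 79 + (-3 + 1410) = 79 + 1407 = 1486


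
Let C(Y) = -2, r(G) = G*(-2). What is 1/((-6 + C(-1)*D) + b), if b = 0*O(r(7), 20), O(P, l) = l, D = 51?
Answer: -1/108 ≈ -0.0092593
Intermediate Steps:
r(G) = -2*G
b = 0 (b = 0*20 = 0)
1/((-6 + C(-1)*D) + b) = 1/((-6 - 2*51) + 0) = 1/((-6 - 102) + 0) = 1/(-108 + 0) = 1/(-108) = -1/108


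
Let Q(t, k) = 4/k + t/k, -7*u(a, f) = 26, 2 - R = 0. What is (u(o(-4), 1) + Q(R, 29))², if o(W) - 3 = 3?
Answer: 506944/41209 ≈ 12.302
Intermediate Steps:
R = 2 (R = 2 - 1*0 = 2 + 0 = 2)
o(W) = 6 (o(W) = 3 + 3 = 6)
u(a, f) = -26/7 (u(a, f) = -⅐*26 = -26/7)
(u(o(-4), 1) + Q(R, 29))² = (-26/7 + (4 + 2)/29)² = (-26/7 + (1/29)*6)² = (-26/7 + 6/29)² = (-712/203)² = 506944/41209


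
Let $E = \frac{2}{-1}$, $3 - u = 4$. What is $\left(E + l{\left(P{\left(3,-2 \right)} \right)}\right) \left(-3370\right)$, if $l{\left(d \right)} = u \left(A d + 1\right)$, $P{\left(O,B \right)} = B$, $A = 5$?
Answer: $-23590$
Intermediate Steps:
$u = -1$ ($u = 3 - 4 = -1$)
$l{\left(d \right)} = -1 - 5 d$ ($l{\left(d \right)} = - (5 d + 1) = - (1 + 5 d) = -1 - 5 d$)
$E = -2$ ($E = 2 \left(-1\right) = -2$)
$\left(E + l{\left(P{\left(3,-2 \right)} \right)}\right) \left(-3370\right) = \left(-2 - -9\right) \left(-3370\right) = \left(-2 + \left(-1 + 10\right)\right) \left(-3370\right) = \left(-2 + 9\right) \left(-3370\right) = 7 \left(-3370\right) = -23590$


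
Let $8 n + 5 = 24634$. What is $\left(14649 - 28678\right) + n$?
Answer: $- \frac{87603}{8} \approx -10950.0$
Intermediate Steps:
$n = \frac{24629}{8}$ ($n = - \frac{5}{8} + \frac{1}{8} \cdot 24634 = - \frac{5}{8} + \frac{12317}{4} = \frac{24629}{8} \approx 3078.6$)
$\left(14649 - 28678\right) + n = \left(14649 - 28678\right) + \frac{24629}{8} = -14029 + \frac{24629}{8} = - \frac{87603}{8}$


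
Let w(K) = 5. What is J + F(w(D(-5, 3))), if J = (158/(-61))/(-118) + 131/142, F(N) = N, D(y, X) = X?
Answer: 3037977/511058 ≈ 5.9445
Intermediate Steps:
J = 482687/511058 (J = (158*(-1/61))*(-1/118) + 131*(1/142) = -158/61*(-1/118) + 131/142 = 79/3599 + 131/142 = 482687/511058 ≈ 0.94449)
J + F(w(D(-5, 3))) = 482687/511058 + 5 = 3037977/511058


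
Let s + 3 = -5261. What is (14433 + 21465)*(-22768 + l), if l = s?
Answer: -1006292736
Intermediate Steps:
s = -5264 (s = -3 - 5261 = -5264)
l = -5264
(14433 + 21465)*(-22768 + l) = (14433 + 21465)*(-22768 - 5264) = 35898*(-28032) = -1006292736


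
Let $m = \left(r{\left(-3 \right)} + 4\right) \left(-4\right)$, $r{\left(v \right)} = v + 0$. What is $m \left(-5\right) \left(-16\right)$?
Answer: $-320$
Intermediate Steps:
$r{\left(v \right)} = v$
$m = -4$ ($m = \left(-3 + 4\right) \left(-4\right) = 1 \left(-4\right) = -4$)
$m \left(-5\right) \left(-16\right) = \left(-4\right) \left(-5\right) \left(-16\right) = 20 \left(-16\right) = -320$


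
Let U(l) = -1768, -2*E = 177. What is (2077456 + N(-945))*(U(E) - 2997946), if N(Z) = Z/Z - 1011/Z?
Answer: -1963010717802488/315 ≈ -6.2318e+12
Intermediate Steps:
E = -177/2 (E = -½*177 = -177/2 ≈ -88.500)
N(Z) = 1 - 1011/Z
(2077456 + N(-945))*(U(E) - 2997946) = (2077456 + (-1011 - 945)/(-945))*(-1768 - 2997946) = (2077456 - 1/945*(-1956))*(-2999714) = (2077456 + 652/315)*(-2999714) = (654399292/315)*(-2999714) = -1963010717802488/315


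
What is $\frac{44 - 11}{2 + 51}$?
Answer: $\frac{33}{53} \approx 0.62264$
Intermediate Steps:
$\frac{44 - 11}{2 + 51} = \frac{33}{53}$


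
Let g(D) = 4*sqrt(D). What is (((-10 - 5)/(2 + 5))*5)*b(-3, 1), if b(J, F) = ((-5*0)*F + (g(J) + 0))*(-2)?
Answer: 600*I*sqrt(3)/7 ≈ 148.46*I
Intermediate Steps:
b(J, F) = -8*sqrt(J) (b(J, F) = ((-5*0)*F + (4*sqrt(J) + 0))*(-2) = (0*F + 4*sqrt(J))*(-2) = (0 + 4*sqrt(J))*(-2) = (4*sqrt(J))*(-2) = -8*sqrt(J))
(((-10 - 5)/(2 + 5))*5)*b(-3, 1) = (((-10 - 5)/(2 + 5))*5)*(-8*I*sqrt(3)) = (-15/7*5)*(-8*I*sqrt(3)) = -(-600)*I*sqrt(3)/7 = 600*I*sqrt(3)/7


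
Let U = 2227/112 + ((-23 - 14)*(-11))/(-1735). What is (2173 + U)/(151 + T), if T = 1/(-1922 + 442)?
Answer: 5254932659/361886994 ≈ 14.521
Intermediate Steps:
T = -1/1480 (T = 1/(-1480) = -1/1480 ≈ -0.00067568)
U = 3818261/194320 (U = 2227*(1/112) - 37*(-11)*(-1/1735) = 2227/112 + 407*(-1/1735) = 2227/112 - 407/1735 = 3818261/194320 ≈ 19.649)
(2173 + U)/(151 + T) = (2173 + 3818261/194320)/(151 - 1/1480) = 426075621/(194320*(223479/1480)) = (426075621/194320)*(1480/223479) = 5254932659/361886994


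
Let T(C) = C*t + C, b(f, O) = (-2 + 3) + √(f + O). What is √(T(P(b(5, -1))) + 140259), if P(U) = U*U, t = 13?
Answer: 7*√2865 ≈ 374.68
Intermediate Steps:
b(f, O) = 1 + √(O + f)
P(U) = U²
T(C) = 14*C (T(C) = C*13 + C = 13*C + C = 14*C)
√(T(P(b(5, -1))) + 140259) = √(14*(1 + √(-1 + 5))² + 140259) = √(14*(1 + √4)² + 140259) = √(14*(1 + 2)² + 140259) = √(14*3² + 140259) = √(14*9 + 140259) = √(126 + 140259) = √140385 = 7*√2865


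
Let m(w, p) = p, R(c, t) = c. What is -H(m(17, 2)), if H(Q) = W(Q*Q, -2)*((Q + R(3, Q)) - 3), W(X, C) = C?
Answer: 4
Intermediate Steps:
H(Q) = -2*Q (H(Q) = -2*((Q + 3) - 3) = -2*((3 + Q) - 3) = -2*Q)
-H(m(17, 2)) = -(-2)*2 = -1*(-4) = 4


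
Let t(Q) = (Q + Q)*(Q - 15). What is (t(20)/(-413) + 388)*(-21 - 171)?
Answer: -30728448/413 ≈ -74403.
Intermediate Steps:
t(Q) = 2*Q*(-15 + Q) (t(Q) = (2*Q)*(-15 + Q) = 2*Q*(-15 + Q))
(t(20)/(-413) + 388)*(-21 - 171) = ((2*20*(-15 + 20))/(-413) + 388)*(-21 - 171) = ((2*20*5)*(-1/413) + 388)*(-192) = (200*(-1/413) + 388)*(-192) = (-200/413 + 388)*(-192) = (160044/413)*(-192) = -30728448/413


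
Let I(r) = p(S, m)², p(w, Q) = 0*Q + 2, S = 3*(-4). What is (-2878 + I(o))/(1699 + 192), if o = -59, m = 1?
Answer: -2874/1891 ≈ -1.5198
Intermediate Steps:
S = -12
p(w, Q) = 2 (p(w, Q) = 0 + 2 = 2)
I(r) = 4 (I(r) = 2² = 4)
(-2878 + I(o))/(1699 + 192) = (-2878 + 4)/(1699 + 192) = -2874/1891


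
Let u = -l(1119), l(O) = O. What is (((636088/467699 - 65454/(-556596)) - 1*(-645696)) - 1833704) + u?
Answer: -51592072285368319/43386565434 ≈ -1.1891e+6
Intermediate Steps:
u = -1119 (u = -1*1119 = -1119)
(((636088/467699 - 65454/(-556596)) - 1*(-645696)) - 1833704) + u = (((636088/467699 - 65454/(-556596)) - 1*(-645696)) - 1833704) - 1119 = (((636088*(1/467699) - 65454*(-1/556596)) + 645696) - 1833704) - 1119 = (((636088/467699 + 10909/92766) + 645696) - 1833704) - 1119 = ((64109467799/43386565434 + 645696) - 1833704) - 1119 = (28014595863939863/43386565434 - 1833704) - 1119 = -51543522718647673/43386565434 - 1119 = -51592072285368319/43386565434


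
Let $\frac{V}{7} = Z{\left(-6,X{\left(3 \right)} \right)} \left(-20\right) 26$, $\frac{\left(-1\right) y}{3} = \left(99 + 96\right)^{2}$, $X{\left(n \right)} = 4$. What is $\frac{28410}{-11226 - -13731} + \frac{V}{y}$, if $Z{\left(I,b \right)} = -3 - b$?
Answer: $\frac{3258506}{293085} \approx 11.118$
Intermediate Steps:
$y = -114075$ ($y = - 3 \left(99 + 96\right)^{2} = - 3 \cdot 195^{2} = \left(-3\right) 38025 = -114075$)
$V = 25480$ ($V = 7 \left(-3 - 4\right) \left(-20\right) 26 = 7 \left(-7\right) \left(-20\right) 26 = 7 \cdot 140 \cdot 26 = 7 \cdot 3640 = 25480$)
$\frac{28410}{-11226 - -13731} + \frac{V}{y} = \frac{28410}{-11226 - -13731} + \frac{25480}{-114075} = \frac{28410}{-11226 + 13731} + 25480 \left(- \frac{1}{114075}\right) = \frac{28410}{2505} - \frac{392}{1755} = 28410 \cdot \frac{1}{2505} - \frac{392}{1755} = \frac{1894}{167} - \frac{392}{1755} = \frac{3258506}{293085}$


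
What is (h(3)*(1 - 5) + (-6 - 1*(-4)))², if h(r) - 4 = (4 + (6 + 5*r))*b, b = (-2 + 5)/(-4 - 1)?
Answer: 1764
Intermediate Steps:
b = -⅗ (b = 3/(-5) = 3*(-⅕) = -⅗ ≈ -0.60000)
h(r) = -2 - 3*r (h(r) = 4 + (4 + (6 + 5*r))*(-⅗) = 4 + (10 + 5*r)*(-⅗) = 4 + (-6 - 3*r) = -2 - 3*r)
(h(3)*(1 - 5) + (-6 - 1*(-4)))² = ((-2 - 3*3)*(1 - 5) + (-6 - 1*(-4)))² = ((-2 - 9)*(-4) + (-6 + 4))² = (-11*(-4) - 2)² = (44 - 2)² = 42² = 1764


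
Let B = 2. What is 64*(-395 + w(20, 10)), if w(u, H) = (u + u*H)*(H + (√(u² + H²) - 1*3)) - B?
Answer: 73152 + 140800*√5 ≈ 3.8799e+5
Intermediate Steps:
w(u, H) = -2 + (u + H*u)*(-3 + H + √(H² + u²)) (w(u, H) = (u + u*H)*(H + (√(u² + H²) - 1*3)) - 1*2 = (u + H*u)*(H + (√(H² + u²) - 3)) - 2 = (u + H*u)*(H + (-3 + √(H² + u²))) - 2 = (u + H*u)*(-3 + H + √(H² + u²)) - 2 = -2 + (u + H*u)*(-3 + H + √(H² + u²)))
64*(-395 + w(20, 10)) = 64*(-395 + (-2 - 3*20 + 20*10² + 20*√(10² + 20²) - 2*10*20 + 10*20*√(10² + 20²))) = 64*(-395 + (-2 - 60 + 20*100 + 20*√(100 + 400) - 400 + 10*20*√(100 + 400))) = 64*(-395 + (-2 - 60 + 2000 + 20*√500 - 400 + 10*20*√500)) = 64*(-395 + (-2 - 60 + 2000 + 20*(10*√5) - 400 + 10*20*(10*√5))) = 64*(-395 + (-2 - 60 + 2000 + 200*√5 - 400 + 2000*√5)) = 64*(-395 + (1538 + 2200*√5)) = 64*(1143 + 2200*√5) = 73152 + 140800*√5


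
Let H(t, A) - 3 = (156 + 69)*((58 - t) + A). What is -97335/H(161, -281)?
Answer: 32445/28799 ≈ 1.1266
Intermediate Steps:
H(t, A) = 13053 - 225*t + 225*A (H(t, A) = 3 + (156 + 69)*((58 - t) + A) = 3 + 225*(58 + A - t) = 3 + (13050 - 225*t + 225*A) = 13053 - 225*t + 225*A)
-97335/H(161, -281) = -97335/(13053 - 225*161 + 225*(-281)) = -97335/(13053 - 36225 - 63225) = -97335/(-86397) = -97335*(-1/86397) = 32445/28799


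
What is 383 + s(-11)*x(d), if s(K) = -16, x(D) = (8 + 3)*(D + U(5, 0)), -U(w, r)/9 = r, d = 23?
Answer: -3665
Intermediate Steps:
U(w, r) = -9*r
x(D) = 11*D (x(D) = (8 + 3)*(D - 9*0) = 11*(D + 0) = 11*D)
383 + s(-11)*x(d) = 383 - 176*23 = 383 - 16*253 = 383 - 4048 = -3665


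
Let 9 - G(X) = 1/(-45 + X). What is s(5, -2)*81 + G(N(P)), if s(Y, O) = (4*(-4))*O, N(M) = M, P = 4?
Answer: 106642/41 ≈ 2601.0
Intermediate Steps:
s(Y, O) = -16*O
G(X) = 9 - 1/(-45 + X)
s(5, -2)*81 + G(N(P)) = -16*(-2)*81 + (-406 + 9*4)/(-45 + 4) = 32*81 + (-406 + 36)/(-41) = 2592 - 1/41*(-370) = 2592 + 370/41 = 106642/41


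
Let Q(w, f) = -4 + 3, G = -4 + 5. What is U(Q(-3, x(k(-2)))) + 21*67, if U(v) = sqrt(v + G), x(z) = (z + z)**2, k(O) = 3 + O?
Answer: 1407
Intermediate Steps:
x(z) = 4*z**2 (x(z) = (2*z)**2 = 4*z**2)
G = 1
Q(w, f) = -1
U(v) = sqrt(1 + v) (U(v) = sqrt(v + 1) = sqrt(1 + v))
U(Q(-3, x(k(-2)))) + 21*67 = sqrt(1 - 1) + 21*67 = sqrt(0) + 1407 = 0 + 1407 = 1407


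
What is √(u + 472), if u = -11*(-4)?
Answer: 2*√129 ≈ 22.716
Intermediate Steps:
u = 44
√(u + 472) = √(44 + 472) = √516 = 2*√129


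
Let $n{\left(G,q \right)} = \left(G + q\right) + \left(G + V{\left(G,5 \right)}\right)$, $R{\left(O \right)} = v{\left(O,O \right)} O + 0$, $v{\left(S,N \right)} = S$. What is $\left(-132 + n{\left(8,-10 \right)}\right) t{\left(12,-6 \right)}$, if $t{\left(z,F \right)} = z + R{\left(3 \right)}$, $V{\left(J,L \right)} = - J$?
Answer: $-2814$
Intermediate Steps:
$R{\left(O \right)} = O^{2}$ ($R{\left(O \right)} = O O + 0 = O^{2} + 0 = O^{2}$)
$n{\left(G,q \right)} = G + q$ ($n{\left(G,q \right)} = \left(G + q\right) + \left(G - G\right) = \left(G + q\right) + 0 = G + q$)
$t{\left(z,F \right)} = 9 + z$ ($t{\left(z,F \right)} = z + 3^{2} = z + 9 = 9 + z$)
$\left(-132 + n{\left(8,-10 \right)}\right) t{\left(12,-6 \right)} = \left(-132 + \left(8 - 10\right)\right) \left(9 + 12\right) = \left(-132 - 2\right) 21 = \left(-134\right) 21 = -2814$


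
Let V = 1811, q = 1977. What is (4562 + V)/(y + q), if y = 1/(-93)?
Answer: 592689/183860 ≈ 3.2236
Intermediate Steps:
y = -1/93 ≈ -0.010753
(4562 + V)/(y + q) = (4562 + 1811)/(-1/93 + 1977) = 6373/(183860/93) = 6373*(93/183860) = 592689/183860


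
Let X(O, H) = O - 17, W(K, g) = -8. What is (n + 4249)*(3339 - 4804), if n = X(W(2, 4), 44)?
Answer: -6188160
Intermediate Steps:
X(O, H) = -17 + O
n = -25 (n = -17 - 8 = -25)
(n + 4249)*(3339 - 4804) = (-25 + 4249)*(3339 - 4804) = 4224*(-1465) = -6188160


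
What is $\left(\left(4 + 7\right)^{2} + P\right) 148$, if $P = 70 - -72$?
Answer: $38924$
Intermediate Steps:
$P = 142$ ($P = 70 + 72 = 142$)
$\left(\left(4 + 7\right)^{2} + P\right) 148 = \left(\left(4 + 7\right)^{2} + 142\right) 148 = \left(11^{2} + 142\right) 148 = \left(121 + 142\right) 148 = 263 \cdot 148 = 38924$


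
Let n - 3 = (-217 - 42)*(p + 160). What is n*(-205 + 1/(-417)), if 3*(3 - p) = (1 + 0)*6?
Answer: 3564424256/417 ≈ 8.5478e+6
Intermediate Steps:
p = 1 (p = 3 - (1 + 0)*6/3 = 3 - 6/3 = 3 - ⅓*6 = 3 - 2 = 1)
n = -41696 (n = 3 + (-217 - 42)*(1 + 160) = 3 - 259*161 = 3 - 41699 = -41696)
n*(-205 + 1/(-417)) = -41696*(-205 + 1/(-417)) = -41696*(-205 - 1/417) = -41696*(-85486/417) = 3564424256/417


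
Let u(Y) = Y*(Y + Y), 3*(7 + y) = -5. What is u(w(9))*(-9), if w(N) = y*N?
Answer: -109512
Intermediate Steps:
y = -26/3 (y = -7 + (⅓)*(-5) = -7 - 5/3 = -26/3 ≈ -8.6667)
w(N) = -26*N/3
u(Y) = 2*Y² (u(Y) = Y*(2*Y) = 2*Y²)
u(w(9))*(-9) = (2*(-26/3*9)²)*(-9) = (2*(-78)²)*(-9) = (2*6084)*(-9) = 12168*(-9) = -109512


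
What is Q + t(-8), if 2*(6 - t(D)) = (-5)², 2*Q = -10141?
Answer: -5077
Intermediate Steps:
Q = -10141/2 (Q = (½)*(-10141) = -10141/2 ≈ -5070.5)
t(D) = -13/2 (t(D) = 6 - ½*(-5)² = 6 - ½*25 = 6 - 25/2 = -13/2)
Q + t(-8) = -10141/2 - 13/2 = -5077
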